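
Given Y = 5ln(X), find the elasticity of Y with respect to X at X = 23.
Elasticity = 1/ln(23) ≈ 0.3189

Elasticity = (dY/dX) · (X/Y)

dY/dX = 5/X
At X = 23: dY/dX = 5/23, Y = 5·ln(23)

Elasticity = (5/23) · (23 / (5·ln(23))) = 1/ln(23) ≈ 0.3189

Interpretation: for a small percentage change in X, the percentage change in Y is approximately 0.32 times as large.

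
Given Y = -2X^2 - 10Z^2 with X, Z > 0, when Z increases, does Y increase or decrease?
Y decreases

Taking the partial derivative:
∂Y/∂Z = -20Z

∂Y/∂Z = -20Z < 0 (assuming positive values)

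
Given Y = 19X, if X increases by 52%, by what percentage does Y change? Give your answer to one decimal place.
52.0%

For Y = 19X:
If X → X(1 + 0.52)
Then Y → Y · (1 + 0.52)^1
     = Y · 1.5200

Percentage change = ((1 + 0.52)^1 − 1) × 100% = 52.0%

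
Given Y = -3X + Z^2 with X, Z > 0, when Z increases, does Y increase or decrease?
Y increases

Taking the partial derivative:
∂Y/∂Z = 2Z

∂Y/∂Z = 2Z > 0 (assuming positive values)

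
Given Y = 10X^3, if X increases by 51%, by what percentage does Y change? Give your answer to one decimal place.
244.3%

For Y = 10X^3:
If X → X(1 + 0.51)
Then Y → Y · (1 + 0.51)^3
     ≈ Y · 3.4430

Percentage change = ((1 + 0.51)^3 − 1) × 100% ≈ 244.3%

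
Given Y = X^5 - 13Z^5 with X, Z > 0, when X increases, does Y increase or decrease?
Y increases

Taking the partial derivative:
∂Y/∂X = 5X^4

∂Y/∂X = 5X^4 > 0 (assuming positive values)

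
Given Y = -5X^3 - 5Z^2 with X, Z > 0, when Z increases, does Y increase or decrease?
Y decreases

Taking the partial derivative:
∂Y/∂Z = -10Z

∂Y/∂Z = -10Z < 0 (assuming positive values)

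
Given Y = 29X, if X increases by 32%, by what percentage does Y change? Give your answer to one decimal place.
32.0%

For Y = 29X:
If X → X(1 + 0.32)
Then Y → Y · (1 + 0.32)^1
     = Y · 1.3200

Percentage change = ((1 + 0.32)^1 − 1) × 100% = 32.0%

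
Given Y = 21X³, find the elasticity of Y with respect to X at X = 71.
Elasticity = 3

Elasticity = (dY/dX) · (X/Y)

dY/dX = 63·X²
At X = 71: dY/dX = 317583, Y = 7516131

Elasticity = 317583 · (71 / 7516131) = 3

Interpretation: for a small percentage change in X, the percentage change in Y is approximately 3.00 times as large.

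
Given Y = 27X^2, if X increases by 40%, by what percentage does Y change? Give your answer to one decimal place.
96.0%

For Y = 27X^2:
If X → X(1 + 0.4)
Then Y → Y · (1 + 0.4)^2
     = Y · 1.9600

Percentage change = ((1 + 0.4)^2 − 1) × 100% = 96.0%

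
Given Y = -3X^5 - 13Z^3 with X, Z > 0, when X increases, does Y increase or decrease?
Y decreases

Taking the partial derivative:
∂Y/∂X = -15X^4

∂Y/∂X = -15X^4 < 0 (assuming positive values)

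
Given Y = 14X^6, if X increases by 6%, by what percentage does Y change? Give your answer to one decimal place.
41.9%

For Y = 14X^6:
If X → X(1 + 0.06)
Then Y → Y · (1 + 0.06)^6
     ≈ Y · 1.4185

Percentage change = ((1 + 0.06)^6 − 1) × 100% ≈ 41.9%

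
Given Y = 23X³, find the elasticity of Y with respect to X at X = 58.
Elasticity = 3

Elasticity = (dY/dX) · (X/Y)

dY/dX = 69·X²
At X = 58: dY/dX = 232116, Y = 4487576

Elasticity = 232116 · (58 / 4487576) = 3

Interpretation: for a small percentage change in X, the percentage change in Y is approximately 3.00 times as large.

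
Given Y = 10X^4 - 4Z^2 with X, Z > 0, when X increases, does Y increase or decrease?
Y increases

Taking the partial derivative:
∂Y/∂X = 40X^3

∂Y/∂X = 40X^3 > 0 (assuming positive values)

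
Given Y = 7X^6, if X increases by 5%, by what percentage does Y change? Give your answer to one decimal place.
34.0%

For Y = 7X^6:
If X → X(1 + 0.05)
Then Y → Y · (1 + 0.05)^6
     ≈ Y · 1.3401

Percentage change = ((1 + 0.05)^6 − 1) × 100% ≈ 34.0%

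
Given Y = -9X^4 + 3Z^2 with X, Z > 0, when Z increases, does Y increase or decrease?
Y increases

Taking the partial derivative:
∂Y/∂Z = 6Z

∂Y/∂Z = 6Z > 0 (assuming positive values)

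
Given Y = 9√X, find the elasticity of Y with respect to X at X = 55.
Elasticity = 1/2

Elasticity = (dY/dX) · (X/Y)

dY/dX = 9/(2·√X)
At X = 55: dY/dX = 9·√55/110, Y = 9·√55

Elasticity = (9·√55/110) · (55 / (9·√55)) = 1/2

Interpretation: for a small percentage change in X, the percentage change in Y is approximately 0.50 times as large.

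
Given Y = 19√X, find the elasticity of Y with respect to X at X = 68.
Elasticity = 1/2

Elasticity = (dY/dX) · (X/Y)

dY/dX = 19/(2·√X)
At X = 68: dY/dX = 19·√17/68, Y = 38·√17

Elasticity = (19·√17/68) · (68 / (38·√17)) = 1/2

Interpretation: for a small percentage change in X, the percentage change in Y is approximately 0.50 times as large.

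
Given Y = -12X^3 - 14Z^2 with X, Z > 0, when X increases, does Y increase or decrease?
Y decreases

Taking the partial derivative:
∂Y/∂X = -36X^2

∂Y/∂X = -36X^2 < 0 (assuming positive values)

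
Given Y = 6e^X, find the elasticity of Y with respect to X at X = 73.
Elasticity = 73

Elasticity = (dY/dX) · (X/Y)

dY/dX = 6·e^X
At X = 73: dY/dX = 6·e^73, Y = 6·e^73

Elasticity = (6·e^73) · (73 / (6·e^73)) = 73

Interpretation: for a small percentage change in X, the percentage change in Y is approximately 73.00 times as large.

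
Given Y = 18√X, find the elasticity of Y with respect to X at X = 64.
Elasticity = 1/2

Elasticity = (dY/dX) · (X/Y)

dY/dX = 9/√X
At X = 64: dY/dX = 9/8, Y = 144

Elasticity = (9/8) · (64 / 144) = 1/2

Interpretation: for a small percentage change in X, the percentage change in Y is approximately 0.50 times as large.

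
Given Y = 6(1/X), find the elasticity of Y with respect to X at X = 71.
Elasticity = -1

Elasticity = (dY/dX) · (X/Y)

dY/dX = -6/X²
At X = 71: dY/dX = -6/5041, Y = 6/71

Elasticity = (-6/5041) · (71 / (6/71)) = -1

Interpretation: for a small percentage change in X, the percentage change in Y is approximately -1.00 times as large.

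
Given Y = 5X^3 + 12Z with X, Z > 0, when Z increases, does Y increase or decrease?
Y increases

Taking the partial derivative:
∂Y/∂Z = 12

∂Y/∂Z = 12 > 0 (assuming positive values)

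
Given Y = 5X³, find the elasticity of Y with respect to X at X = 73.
Elasticity = 3

Elasticity = (dY/dX) · (X/Y)

dY/dX = 15·X²
At X = 73: dY/dX = 79935, Y = 1945085

Elasticity = 79935 · (73 / 1945085) = 3

Interpretation: for a small percentage change in X, the percentage change in Y is approximately 3.00 times as large.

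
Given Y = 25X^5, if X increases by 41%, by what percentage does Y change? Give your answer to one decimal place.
457.3%

For Y = 25X^5:
If X → X(1 + 0.41)
Then Y → Y · (1 + 0.41)^5
     ≈ Y · 5.5731

Percentage change = ((1 + 0.41)^5 − 1) × 100% ≈ 457.3%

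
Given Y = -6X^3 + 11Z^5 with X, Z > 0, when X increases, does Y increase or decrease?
Y decreases

Taking the partial derivative:
∂Y/∂X = -18X^2

∂Y/∂X = -18X^2 < 0 (assuming positive values)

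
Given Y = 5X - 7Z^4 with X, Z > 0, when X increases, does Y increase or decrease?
Y increases

Taking the partial derivative:
∂Y/∂X = 5

∂Y/∂X = 5 > 0 (assuming positive values)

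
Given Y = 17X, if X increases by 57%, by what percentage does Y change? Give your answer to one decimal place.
57.0%

For Y = 17X:
If X → X(1 + 0.57)
Then Y → Y · (1 + 0.57)^1
     = Y · 1.5700

Percentage change = ((1 + 0.57)^1 − 1) × 100% = 57.0%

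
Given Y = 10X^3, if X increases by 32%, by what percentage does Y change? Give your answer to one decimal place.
130.0%

For Y = 10X^3:
If X → X(1 + 0.32)
Then Y → Y · (1 + 0.32)^3
     ≈ Y · 2.3000

Percentage change = ((1 + 0.32)^3 − 1) × 100% ≈ 130.0%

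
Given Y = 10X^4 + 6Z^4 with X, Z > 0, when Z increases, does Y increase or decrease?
Y increases

Taking the partial derivative:
∂Y/∂Z = 24Z^3

∂Y/∂Z = 24Z^3 > 0 (assuming positive values)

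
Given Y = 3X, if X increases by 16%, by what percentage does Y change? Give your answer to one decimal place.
16.0%

For Y = 3X:
If X → X(1 + 0.16)
Then Y → Y · (1 + 0.16)^1
     = Y · 1.1600

Percentage change = ((1 + 0.16)^1 − 1) × 100% = 16.0%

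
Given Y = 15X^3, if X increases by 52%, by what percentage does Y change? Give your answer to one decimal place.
251.2%

For Y = 15X^3:
If X → X(1 + 0.52)
Then Y → Y · (1 + 0.52)^3
     ≈ Y · 3.5118

Percentage change = ((1 + 0.52)^3 − 1) × 100% ≈ 251.2%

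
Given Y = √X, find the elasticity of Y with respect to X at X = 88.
Elasticity = 1/2

Elasticity = (dY/dX) · (X/Y)

dY/dX = 1/(2·√X)
At X = 88: dY/dX = √22/88, Y = 2·√22

Elasticity = (√22/88) · (88 / (2·√22)) = 1/2

Interpretation: for a small percentage change in X, the percentage change in Y is approximately 0.50 times as large.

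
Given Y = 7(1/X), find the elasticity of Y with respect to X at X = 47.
Elasticity = -1

Elasticity = (dY/dX) · (X/Y)

dY/dX = -7/X²
At X = 47: dY/dX = -7/2209, Y = 7/47

Elasticity = (-7/2209) · (47 / (7/47)) = -1

Interpretation: for a small percentage change in X, the percentage change in Y is approximately -1.00 times as large.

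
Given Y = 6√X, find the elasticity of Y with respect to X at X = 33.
Elasticity = 1/2

Elasticity = (dY/dX) · (X/Y)

dY/dX = 3/√X
At X = 33: dY/dX = √33/11, Y = 6·√33

Elasticity = (√33/11) · (33 / (6·√33)) = 1/2

Interpretation: for a small percentage change in X, the percentage change in Y is approximately 0.50 times as large.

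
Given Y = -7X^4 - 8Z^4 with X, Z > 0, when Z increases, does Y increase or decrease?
Y decreases

Taking the partial derivative:
∂Y/∂Z = -32Z^3

∂Y/∂Z = -32Z^3 < 0 (assuming positive values)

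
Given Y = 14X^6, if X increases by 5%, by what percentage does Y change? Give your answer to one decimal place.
34.0%

For Y = 14X^6:
If X → X(1 + 0.05)
Then Y → Y · (1 + 0.05)^6
     ≈ Y · 1.3401

Percentage change = ((1 + 0.05)^6 − 1) × 100% ≈ 34.0%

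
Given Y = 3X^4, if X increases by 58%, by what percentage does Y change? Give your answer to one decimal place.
523.2%

For Y = 3X^4:
If X → X(1 + 0.58)
Then Y → Y · (1 + 0.58)^4
     ≈ Y · 6.2320

Percentage change = ((1 + 0.58)^4 − 1) × 100% ≈ 523.2%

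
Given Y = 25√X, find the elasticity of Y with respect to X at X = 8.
Elasticity = 1/2

Elasticity = (dY/dX) · (X/Y)

dY/dX = 25/(2·√X)
At X = 8: dY/dX = 25·√2/8, Y = 50·√2

Elasticity = (25·√2/8) · (8 / (50·√2)) = 1/2

Interpretation: for a small percentage change in X, the percentage change in Y is approximately 0.50 times as large.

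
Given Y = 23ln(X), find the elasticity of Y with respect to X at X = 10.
Elasticity = 1/ln(10) ≈ 0.4343

Elasticity = (dY/dX) · (X/Y)

dY/dX = 23/X
At X = 10: dY/dX = 23/10, Y = 23·ln(10)

Elasticity = (23/10) · (10 / (23·ln(10))) = 1/ln(10) ≈ 0.4343

Interpretation: for a small percentage change in X, the percentage change in Y is approximately 0.43 times as large.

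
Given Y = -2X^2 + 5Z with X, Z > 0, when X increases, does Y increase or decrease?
Y decreases

Taking the partial derivative:
∂Y/∂X = -4X

∂Y/∂X = -4X < 0 (assuming positive values)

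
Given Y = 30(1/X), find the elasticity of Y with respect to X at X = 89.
Elasticity = -1

Elasticity = (dY/dX) · (X/Y)

dY/dX = -30/X²
At X = 89: dY/dX = -30/7921, Y = 30/89

Elasticity = (-30/7921) · (89 / (30/89)) = -1

Interpretation: for a small percentage change in X, the percentage change in Y is approximately -1.00 times as large.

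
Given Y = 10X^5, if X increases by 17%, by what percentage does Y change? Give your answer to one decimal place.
119.2%

For Y = 10X^5:
If X → X(1 + 0.17)
Then Y → Y · (1 + 0.17)^5
     ≈ Y · 2.1924

Percentage change = ((1 + 0.17)^5 − 1) × 100% ≈ 119.2%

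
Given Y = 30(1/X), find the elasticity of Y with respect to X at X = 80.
Elasticity = -1

Elasticity = (dY/dX) · (X/Y)

dY/dX = -30/X²
At X = 80: dY/dX = -3/640, Y = 3/8

Elasticity = (-3/640) · (80 / (3/8)) = -1

Interpretation: for a small percentage change in X, the percentage change in Y is approximately -1.00 times as large.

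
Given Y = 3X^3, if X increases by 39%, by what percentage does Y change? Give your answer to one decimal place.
168.6%

For Y = 3X^3:
If X → X(1 + 0.39)
Then Y → Y · (1 + 0.39)^3
     ≈ Y · 2.6856

Percentage change = ((1 + 0.39)^3 − 1) × 100% ≈ 168.6%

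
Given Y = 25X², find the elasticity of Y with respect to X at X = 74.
Elasticity = 2

Elasticity = (dY/dX) · (X/Y)

dY/dX = 50·X
At X = 74: dY/dX = 3700, Y = 136900

Elasticity = 3700 · (74 / 136900) = 2

Interpretation: for a small percentage change in X, the percentage change in Y is approximately 2.00 times as large.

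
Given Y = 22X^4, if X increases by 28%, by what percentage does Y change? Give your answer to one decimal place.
168.4%

For Y = 22X^4:
If X → X(1 + 0.28)
Then Y → Y · (1 + 0.28)^4
     ≈ Y · 2.6844

Percentage change = ((1 + 0.28)^4 − 1) × 100% ≈ 168.4%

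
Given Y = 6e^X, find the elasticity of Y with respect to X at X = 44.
Elasticity = 44

Elasticity = (dY/dX) · (X/Y)

dY/dX = 6·e^X
At X = 44: dY/dX = 6·e^44, Y = 6·e^44

Elasticity = (6·e^44) · (44 / (6·e^44)) = 44

Interpretation: for a small percentage change in X, the percentage change in Y is approximately 44.00 times as large.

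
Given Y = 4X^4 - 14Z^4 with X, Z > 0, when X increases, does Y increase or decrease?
Y increases

Taking the partial derivative:
∂Y/∂X = 16X^3

∂Y/∂X = 16X^3 > 0 (assuming positive values)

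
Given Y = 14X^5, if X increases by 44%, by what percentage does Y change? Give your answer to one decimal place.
519.2%

For Y = 14X^5:
If X → X(1 + 0.44)
Then Y → Y · (1 + 0.44)^5
     ≈ Y · 6.1917

Percentage change = ((1 + 0.44)^5 − 1) × 100% ≈ 519.2%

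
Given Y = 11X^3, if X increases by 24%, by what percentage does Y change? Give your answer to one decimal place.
90.7%

For Y = 11X^3:
If X → X(1 + 0.24)
Then Y → Y · (1 + 0.24)^3
     ≈ Y · 1.9066

Percentage change = ((1 + 0.24)^3 − 1) × 100% ≈ 90.7%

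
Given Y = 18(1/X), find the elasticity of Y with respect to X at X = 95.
Elasticity = -1

Elasticity = (dY/dX) · (X/Y)

dY/dX = -18/X²
At X = 95: dY/dX = -18/9025, Y = 18/95

Elasticity = (-18/9025) · (95 / (18/95)) = -1

Interpretation: for a small percentage change in X, the percentage change in Y is approximately -1.00 times as large.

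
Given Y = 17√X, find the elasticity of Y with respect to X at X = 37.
Elasticity = 1/2

Elasticity = (dY/dX) · (X/Y)

dY/dX = 17/(2·√X)
At X = 37: dY/dX = 17·√37/74, Y = 17·√37

Elasticity = (17·√37/74) · (37 / (17·√37)) = 1/2

Interpretation: for a small percentage change in X, the percentage change in Y is approximately 0.50 times as large.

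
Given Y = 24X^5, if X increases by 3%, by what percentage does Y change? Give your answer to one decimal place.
15.9%

For Y = 24X^5:
If X → X(1 + 0.03)
Then Y → Y · (1 + 0.03)^5
     ≈ Y · 1.1593

Percentage change = ((1 + 0.03)^5 − 1) × 100% ≈ 15.9%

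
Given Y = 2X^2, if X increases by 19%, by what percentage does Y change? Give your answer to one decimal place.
41.6%

For Y = 2X^2:
If X → X(1 + 0.19)
Then Y → Y · (1 + 0.19)^2
     = Y · 1.4161

Percentage change = ((1 + 0.19)^2 − 1) × 100% ≈ 41.6%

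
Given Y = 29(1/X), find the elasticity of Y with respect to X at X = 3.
Elasticity = -1

Elasticity = (dY/dX) · (X/Y)

dY/dX = -29/X²
At X = 3: dY/dX = -29/9, Y = 29/3

Elasticity = (-29/9) · (3 / (29/3)) = -1

Interpretation: for a small percentage change in X, the percentage change in Y is approximately -1.00 times as large.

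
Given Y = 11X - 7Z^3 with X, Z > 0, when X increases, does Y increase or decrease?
Y increases

Taking the partial derivative:
∂Y/∂X = 11

∂Y/∂X = 11 > 0 (assuming positive values)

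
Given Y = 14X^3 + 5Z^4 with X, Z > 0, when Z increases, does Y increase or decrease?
Y increases

Taking the partial derivative:
∂Y/∂Z = 20Z^3

∂Y/∂Z = 20Z^3 > 0 (assuming positive values)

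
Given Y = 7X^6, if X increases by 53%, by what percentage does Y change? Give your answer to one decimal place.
1182.8%

For Y = 7X^6:
If X → X(1 + 0.53)
Then Y → Y · (1 + 0.53)^6
     ≈ Y · 12.8277

Percentage change = ((1 + 0.53)^6 − 1) × 100% ≈ 1182.8%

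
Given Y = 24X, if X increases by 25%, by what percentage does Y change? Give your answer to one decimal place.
25.0%

For Y = 24X:
If X → X(1 + 0.25)
Then Y → Y · (1 + 0.25)^1
     = Y · 1.2500

Percentage change = ((1 + 0.25)^1 − 1) × 100% = 25.0%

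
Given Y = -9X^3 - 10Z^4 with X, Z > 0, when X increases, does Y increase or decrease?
Y decreases

Taking the partial derivative:
∂Y/∂X = -27X^2

∂Y/∂X = -27X^2 < 0 (assuming positive values)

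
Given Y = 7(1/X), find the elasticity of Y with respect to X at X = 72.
Elasticity = -1

Elasticity = (dY/dX) · (X/Y)

dY/dX = -7/X²
At X = 72: dY/dX = -7/5184, Y = 7/72

Elasticity = (-7/5184) · (72 / (7/72)) = -1

Interpretation: for a small percentage change in X, the percentage change in Y is approximately -1.00 times as large.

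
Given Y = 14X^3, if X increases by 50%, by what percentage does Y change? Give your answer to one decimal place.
237.5%

For Y = 14X^3:
If X → X(1 + 0.5)
Then Y → Y · (1 + 0.5)^3
     = Y · 3.3750

Percentage change = ((1 + 0.5)^3 − 1) × 100% = 237.5%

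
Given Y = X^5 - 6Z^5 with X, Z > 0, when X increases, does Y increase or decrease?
Y increases

Taking the partial derivative:
∂Y/∂X = 5X^4

∂Y/∂X = 5X^4 > 0 (assuming positive values)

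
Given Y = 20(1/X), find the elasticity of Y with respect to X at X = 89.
Elasticity = -1

Elasticity = (dY/dX) · (X/Y)

dY/dX = -20/X²
At X = 89: dY/dX = -20/7921, Y = 20/89

Elasticity = (-20/7921) · (89 / (20/89)) = -1

Interpretation: for a small percentage change in X, the percentage change in Y is approximately -1.00 times as large.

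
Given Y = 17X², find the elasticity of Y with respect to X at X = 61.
Elasticity = 2

Elasticity = (dY/dX) · (X/Y)

dY/dX = 34·X
At X = 61: dY/dX = 2074, Y = 63257

Elasticity = 2074 · (61 / 63257) = 2

Interpretation: for a small percentage change in X, the percentage change in Y is approximately 2.00 times as large.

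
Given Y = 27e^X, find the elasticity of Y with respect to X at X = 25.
Elasticity = 25

Elasticity = (dY/dX) · (X/Y)

dY/dX = 27·e^X
At X = 25: dY/dX = 27·e^25, Y = 27·e^25

Elasticity = (27·e^25) · (25 / (27·e^25)) = 25

Interpretation: for a small percentage change in X, the percentage change in Y is approximately 25.00 times as large.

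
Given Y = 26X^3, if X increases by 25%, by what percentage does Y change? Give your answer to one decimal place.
95.3%

For Y = 26X^3:
If X → X(1 + 0.25)
Then Y → Y · (1 + 0.25)^3
     ≈ Y · 1.9531

Percentage change = ((1 + 0.25)^3 − 1) × 100% ≈ 95.3%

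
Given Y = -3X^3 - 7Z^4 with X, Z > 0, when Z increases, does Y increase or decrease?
Y decreases

Taking the partial derivative:
∂Y/∂Z = -28Z^3

∂Y/∂Z = -28Z^3 < 0 (assuming positive values)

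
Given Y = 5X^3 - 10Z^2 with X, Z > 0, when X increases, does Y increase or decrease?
Y increases

Taking the partial derivative:
∂Y/∂X = 15X^2

∂Y/∂X = 15X^2 > 0 (assuming positive values)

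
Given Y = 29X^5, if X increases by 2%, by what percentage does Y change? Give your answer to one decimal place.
10.4%

For Y = 29X^5:
If X → X(1 + 0.02)
Then Y → Y · (1 + 0.02)^5
     ≈ Y · 1.1041

Percentage change = ((1 + 0.02)^5 − 1) × 100% ≈ 10.4%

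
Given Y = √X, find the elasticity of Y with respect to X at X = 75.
Elasticity = 1/2

Elasticity = (dY/dX) · (X/Y)

dY/dX = 1/(2·√X)
At X = 75: dY/dX = √3/30, Y = 5·√3

Elasticity = (√3/30) · (75 / (5·√3)) = 1/2

Interpretation: for a small percentage change in X, the percentage change in Y is approximately 0.50 times as large.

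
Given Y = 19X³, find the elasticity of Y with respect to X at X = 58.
Elasticity = 3

Elasticity = (dY/dX) · (X/Y)

dY/dX = 57·X²
At X = 58: dY/dX = 191748, Y = 3707128

Elasticity = 191748 · (58 / 3707128) = 3

Interpretation: for a small percentage change in X, the percentage change in Y is approximately 3.00 times as large.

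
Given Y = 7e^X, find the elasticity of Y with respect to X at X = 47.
Elasticity = 47

Elasticity = (dY/dX) · (X/Y)

dY/dX = 7·e^X
At X = 47: dY/dX = 7·e^47, Y = 7·e^47

Elasticity = (7·e^47) · (47 / (7·e^47)) = 47

Interpretation: for a small percentage change in X, the percentage change in Y is approximately 47.00 times as large.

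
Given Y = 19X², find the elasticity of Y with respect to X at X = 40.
Elasticity = 2

Elasticity = (dY/dX) · (X/Y)

dY/dX = 38·X
At X = 40: dY/dX = 1520, Y = 30400

Elasticity = 1520 · (40 / 30400) = 2

Interpretation: for a small percentage change in X, the percentage change in Y is approximately 2.00 times as large.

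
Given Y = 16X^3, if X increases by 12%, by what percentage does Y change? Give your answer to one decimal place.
40.5%

For Y = 16X^3:
If X → X(1 + 0.12)
Then Y → Y · (1 + 0.12)^3
     ≈ Y · 1.4049

Percentage change = ((1 + 0.12)^3 − 1) × 100% ≈ 40.5%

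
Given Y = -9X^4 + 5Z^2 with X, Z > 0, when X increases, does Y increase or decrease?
Y decreases

Taking the partial derivative:
∂Y/∂X = -36X^3

∂Y/∂X = -36X^3 < 0 (assuming positive values)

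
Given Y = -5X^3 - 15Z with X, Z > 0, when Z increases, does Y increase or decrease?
Y decreases

Taking the partial derivative:
∂Y/∂Z = -15

∂Y/∂Z = -15 < 0 (assuming positive values)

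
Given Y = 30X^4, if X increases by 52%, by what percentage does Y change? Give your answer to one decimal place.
433.8%

For Y = 30X^4:
If X → X(1 + 0.52)
Then Y → Y · (1 + 0.52)^4
     ≈ Y · 5.3379

Percentage change = ((1 + 0.52)^4 − 1) × 100% ≈ 433.8%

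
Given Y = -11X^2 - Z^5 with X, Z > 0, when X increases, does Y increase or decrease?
Y decreases

Taking the partial derivative:
∂Y/∂X = -22X

∂Y/∂X = -22X < 0 (assuming positive values)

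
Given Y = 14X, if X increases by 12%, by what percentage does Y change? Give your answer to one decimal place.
12.0%

For Y = 14X:
If X → X(1 + 0.12)
Then Y → Y · (1 + 0.12)^1
     = Y · 1.1200

Percentage change = ((1 + 0.12)^1 − 1) × 100% = 12.0%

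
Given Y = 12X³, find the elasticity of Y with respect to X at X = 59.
Elasticity = 3

Elasticity = (dY/dX) · (X/Y)

dY/dX = 36·X²
At X = 59: dY/dX = 125316, Y = 2464548

Elasticity = 125316 · (59 / 2464548) = 3

Interpretation: for a small percentage change in X, the percentage change in Y is approximately 3.00 times as large.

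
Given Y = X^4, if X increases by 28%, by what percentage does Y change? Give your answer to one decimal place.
168.4%

For Y = X^4:
If X → X(1 + 0.28)
Then Y → Y · (1 + 0.28)^4
     ≈ Y · 2.6844

Percentage change = ((1 + 0.28)^4 − 1) × 100% ≈ 168.4%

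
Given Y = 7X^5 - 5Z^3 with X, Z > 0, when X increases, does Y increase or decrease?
Y increases

Taking the partial derivative:
∂Y/∂X = 35X^4

∂Y/∂X = 35X^4 > 0 (assuming positive values)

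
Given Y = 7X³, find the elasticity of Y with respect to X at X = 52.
Elasticity = 3

Elasticity = (dY/dX) · (X/Y)

dY/dX = 21·X²
At X = 52: dY/dX = 56784, Y = 984256

Elasticity = 56784 · (52 / 984256) = 3

Interpretation: for a small percentage change in X, the percentage change in Y is approximately 3.00 times as large.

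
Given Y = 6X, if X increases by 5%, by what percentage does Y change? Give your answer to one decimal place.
5.0%

For Y = 6X:
If X → X(1 + 0.05)
Then Y → Y · (1 + 0.05)^1
     = Y · 1.0500

Percentage change = ((1 + 0.05)^1 − 1) × 100% = 5.0%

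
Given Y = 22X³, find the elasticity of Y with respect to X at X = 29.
Elasticity = 3

Elasticity = (dY/dX) · (X/Y)

dY/dX = 66·X²
At X = 29: dY/dX = 55506, Y = 536558

Elasticity = 55506 · (29 / 536558) = 3

Interpretation: for a small percentage change in X, the percentage change in Y is approximately 3.00 times as large.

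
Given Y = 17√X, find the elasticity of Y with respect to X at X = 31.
Elasticity = 1/2

Elasticity = (dY/dX) · (X/Y)

dY/dX = 17/(2·√X)
At X = 31: dY/dX = 17·√31/62, Y = 17·√31

Elasticity = (17·√31/62) · (31 / (17·√31)) = 1/2

Interpretation: for a small percentage change in X, the percentage change in Y is approximately 0.50 times as large.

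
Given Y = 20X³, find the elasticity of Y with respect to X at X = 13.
Elasticity = 3

Elasticity = (dY/dX) · (X/Y)

dY/dX = 60·X²
At X = 13: dY/dX = 10140, Y = 43940

Elasticity = 10140 · (13 / 43940) = 3

Interpretation: for a small percentage change in X, the percentage change in Y is approximately 3.00 times as large.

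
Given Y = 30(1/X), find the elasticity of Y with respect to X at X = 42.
Elasticity = -1

Elasticity = (dY/dX) · (X/Y)

dY/dX = -30/X²
At X = 42: dY/dX = -5/294, Y = 5/7

Elasticity = (-5/294) · (42 / (5/7)) = -1

Interpretation: for a small percentage change in X, the percentage change in Y is approximately -1.00 times as large.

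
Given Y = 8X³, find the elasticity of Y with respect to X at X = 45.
Elasticity = 3

Elasticity = (dY/dX) · (X/Y)

dY/dX = 24·X²
At X = 45: dY/dX = 48600, Y = 729000

Elasticity = 48600 · (45 / 729000) = 3

Interpretation: for a small percentage change in X, the percentage change in Y is approximately 3.00 times as large.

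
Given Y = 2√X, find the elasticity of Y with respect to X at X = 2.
Elasticity = 1/2

Elasticity = (dY/dX) · (X/Y)

dY/dX = 1/√X
At X = 2: dY/dX = √2/2, Y = 2·√2

Elasticity = (√2/2) · (2 / (2·√2)) = 1/2

Interpretation: for a small percentage change in X, the percentage change in Y is approximately 0.50 times as large.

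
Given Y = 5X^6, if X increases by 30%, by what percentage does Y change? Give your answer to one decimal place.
382.7%

For Y = 5X^6:
If X → X(1 + 0.3)
Then Y → Y · (1 + 0.3)^6
     ≈ Y · 4.8268

Percentage change = ((1 + 0.3)^6 − 1) × 100% ≈ 382.7%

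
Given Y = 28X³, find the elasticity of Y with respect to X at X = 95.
Elasticity = 3

Elasticity = (dY/dX) · (X/Y)

dY/dX = 84·X²
At X = 95: dY/dX = 758100, Y = 24006500

Elasticity = 758100 · (95 / 24006500) = 3

Interpretation: for a small percentage change in X, the percentage change in Y is approximately 3.00 times as large.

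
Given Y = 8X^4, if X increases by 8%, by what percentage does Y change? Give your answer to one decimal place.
36.0%

For Y = 8X^4:
If X → X(1 + 0.08)
Then Y → Y · (1 + 0.08)^4
     ≈ Y · 1.3605

Percentage change = ((1 + 0.08)^4 − 1) × 100% ≈ 36.0%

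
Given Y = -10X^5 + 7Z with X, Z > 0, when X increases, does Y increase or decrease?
Y decreases

Taking the partial derivative:
∂Y/∂X = -50X^4

∂Y/∂X = -50X^4 < 0 (assuming positive values)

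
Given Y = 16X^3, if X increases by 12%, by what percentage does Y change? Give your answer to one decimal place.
40.5%

For Y = 16X^3:
If X → X(1 + 0.12)
Then Y → Y · (1 + 0.12)^3
     ≈ Y · 1.4049

Percentage change = ((1 + 0.12)^3 − 1) × 100% ≈ 40.5%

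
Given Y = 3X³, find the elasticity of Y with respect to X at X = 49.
Elasticity = 3

Elasticity = (dY/dX) · (X/Y)

dY/dX = 9·X²
At X = 49: dY/dX = 21609, Y = 352947

Elasticity = 21609 · (49 / 352947) = 3

Interpretation: for a small percentage change in X, the percentage change in Y is approximately 3.00 times as large.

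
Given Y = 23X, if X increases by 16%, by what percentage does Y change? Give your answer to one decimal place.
16.0%

For Y = 23X:
If X → X(1 + 0.16)
Then Y → Y · (1 + 0.16)^1
     = Y · 1.1600

Percentage change = ((1 + 0.16)^1 − 1) × 100% = 16.0%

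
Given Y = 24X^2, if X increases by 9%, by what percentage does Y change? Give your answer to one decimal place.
18.8%

For Y = 24X^2:
If X → X(1 + 0.09)
Then Y → Y · (1 + 0.09)^2
     = Y · 1.1881

Percentage change = ((1 + 0.09)^2 − 1) × 100% ≈ 18.8%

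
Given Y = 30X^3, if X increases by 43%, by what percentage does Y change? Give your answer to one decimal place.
192.4%

For Y = 30X^3:
If X → X(1 + 0.43)
Then Y → Y · (1 + 0.43)^3
     ≈ Y · 2.9242

Percentage change = ((1 + 0.43)^3 − 1) × 100% ≈ 192.4%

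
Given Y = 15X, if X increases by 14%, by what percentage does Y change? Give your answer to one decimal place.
14.0%

For Y = 15X:
If X → X(1 + 0.14)
Then Y → Y · (1 + 0.14)^1
     = Y · 1.1400

Percentage change = ((1 + 0.14)^1 − 1) × 100% = 14.0%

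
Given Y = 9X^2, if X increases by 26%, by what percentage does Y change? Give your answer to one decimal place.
58.8%

For Y = 9X^2:
If X → X(1 + 0.26)
Then Y → Y · (1 + 0.26)^2
     = Y · 1.5876

Percentage change = ((1 + 0.26)^2 − 1) × 100% ≈ 58.8%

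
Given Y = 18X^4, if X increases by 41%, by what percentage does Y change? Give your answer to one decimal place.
295.3%

For Y = 18X^4:
If X → X(1 + 0.41)
Then Y → Y · (1 + 0.41)^4
     ≈ Y · 3.9525

Percentage change = ((1 + 0.41)^4 − 1) × 100% ≈ 295.3%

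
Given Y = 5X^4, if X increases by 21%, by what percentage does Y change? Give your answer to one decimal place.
114.4%

For Y = 5X^4:
If X → X(1 + 0.21)
Then Y → Y · (1 + 0.21)^4
     ≈ Y · 2.1436

Percentage change = ((1 + 0.21)^4 − 1) × 100% ≈ 114.4%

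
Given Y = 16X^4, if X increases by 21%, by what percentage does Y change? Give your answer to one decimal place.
114.4%

For Y = 16X^4:
If X → X(1 + 0.21)
Then Y → Y · (1 + 0.21)^4
     ≈ Y · 2.1436

Percentage change = ((1 + 0.21)^4 − 1) × 100% ≈ 114.4%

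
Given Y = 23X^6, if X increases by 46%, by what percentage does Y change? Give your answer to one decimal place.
868.5%

For Y = 23X^6:
If X → X(1 + 0.46)
Then Y → Y · (1 + 0.46)^6
     ≈ Y · 9.6854

Percentage change = ((1 + 0.46)^6 − 1) × 100% ≈ 868.5%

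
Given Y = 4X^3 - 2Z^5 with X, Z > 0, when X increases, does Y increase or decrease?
Y increases

Taking the partial derivative:
∂Y/∂X = 12X^2

∂Y/∂X = 12X^2 > 0 (assuming positive values)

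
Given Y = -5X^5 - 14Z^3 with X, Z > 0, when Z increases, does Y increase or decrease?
Y decreases

Taking the partial derivative:
∂Y/∂Z = -42Z^2

∂Y/∂Z = -42Z^2 < 0 (assuming positive values)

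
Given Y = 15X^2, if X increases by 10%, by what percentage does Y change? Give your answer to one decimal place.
21.0%

For Y = 15X^2:
If X → X(1 + 0.1)
Then Y → Y · (1 + 0.1)^2
     = Y · 1.2100

Percentage change = ((1 + 0.1)^2 − 1) × 100% = 21.0%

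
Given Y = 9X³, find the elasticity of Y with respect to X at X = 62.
Elasticity = 3

Elasticity = (dY/dX) · (X/Y)

dY/dX = 27·X²
At X = 62: dY/dX = 103788, Y = 2144952

Elasticity = 103788 · (62 / 2144952) = 3

Interpretation: for a small percentage change in X, the percentage change in Y is approximately 3.00 times as large.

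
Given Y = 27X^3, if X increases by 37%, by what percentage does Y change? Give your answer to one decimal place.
157.1%

For Y = 27X^3:
If X → X(1 + 0.37)
Then Y → Y · (1 + 0.37)^3
     ≈ Y · 2.5714

Percentage change = ((1 + 0.37)^3 − 1) × 100% ≈ 157.1%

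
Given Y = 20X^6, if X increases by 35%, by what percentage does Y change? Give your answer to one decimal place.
505.3%

For Y = 20X^6:
If X → X(1 + 0.35)
Then Y → Y · (1 + 0.35)^6
     ≈ Y · 6.0534

Percentage change = ((1 + 0.35)^6 − 1) × 100% ≈ 505.3%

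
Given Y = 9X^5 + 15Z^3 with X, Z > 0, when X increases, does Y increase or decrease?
Y increases

Taking the partial derivative:
∂Y/∂X = 45X^4

∂Y/∂X = 45X^4 > 0 (assuming positive values)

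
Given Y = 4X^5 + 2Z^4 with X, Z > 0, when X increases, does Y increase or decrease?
Y increases

Taking the partial derivative:
∂Y/∂X = 20X^4

∂Y/∂X = 20X^4 > 0 (assuming positive values)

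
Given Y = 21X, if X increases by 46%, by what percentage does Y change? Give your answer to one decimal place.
46.0%

For Y = 21X:
If X → X(1 + 0.46)
Then Y → Y · (1 + 0.46)^1
     = Y · 1.4600

Percentage change = ((1 + 0.46)^1 − 1) × 100% = 46.0%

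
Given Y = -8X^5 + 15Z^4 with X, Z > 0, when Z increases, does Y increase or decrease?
Y increases

Taking the partial derivative:
∂Y/∂Z = 60Z^3

∂Y/∂Z = 60Z^3 > 0 (assuming positive values)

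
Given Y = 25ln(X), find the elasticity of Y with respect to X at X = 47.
Elasticity = 1/ln(47) ≈ 0.2597

Elasticity = (dY/dX) · (X/Y)

dY/dX = 25/X
At X = 47: dY/dX = 25/47, Y = 25·ln(47)

Elasticity = (25/47) · (47 / (25·ln(47))) = 1/ln(47) ≈ 0.2597

Interpretation: for a small percentage change in X, the percentage change in Y is approximately 0.26 times as large.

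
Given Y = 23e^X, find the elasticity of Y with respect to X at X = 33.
Elasticity = 33

Elasticity = (dY/dX) · (X/Y)

dY/dX = 23·e^X
At X = 33: dY/dX = 23·e^33, Y = 23·e^33

Elasticity = (23·e^33) · (33 / (23·e^33)) = 33

Interpretation: for a small percentage change in X, the percentage change in Y is approximately 33.00 times as large.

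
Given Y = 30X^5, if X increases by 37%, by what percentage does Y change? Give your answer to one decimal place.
382.6%

For Y = 30X^5:
If X → X(1 + 0.37)
Then Y → Y · (1 + 0.37)^5
     ≈ Y · 4.8262

Percentage change = ((1 + 0.37)^5 − 1) × 100% ≈ 382.6%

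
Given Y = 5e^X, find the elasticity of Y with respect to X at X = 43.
Elasticity = 43

Elasticity = (dY/dX) · (X/Y)

dY/dX = 5·e^X
At X = 43: dY/dX = 5·e^43, Y = 5·e^43

Elasticity = (5·e^43) · (43 / (5·e^43)) = 43

Interpretation: for a small percentage change in X, the percentage change in Y is approximately 43.00 times as large.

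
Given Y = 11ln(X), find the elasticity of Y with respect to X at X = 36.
Elasticity = 1/ln(36) ≈ 0.2791

Elasticity = (dY/dX) · (X/Y)

dY/dX = 11/X
At X = 36: dY/dX = 11/36, Y = 11·ln(36)

Elasticity = (11/36) · (36 / (11·ln(36))) = 1/ln(36) ≈ 0.2791

Interpretation: for a small percentage change in X, the percentage change in Y is approximately 0.28 times as large.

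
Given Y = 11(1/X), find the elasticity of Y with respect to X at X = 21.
Elasticity = -1

Elasticity = (dY/dX) · (X/Y)

dY/dX = -11/X²
At X = 21: dY/dX = -11/441, Y = 11/21

Elasticity = (-11/441) · (21 / (11/21)) = -1

Interpretation: for a small percentage change in X, the percentage change in Y is approximately -1.00 times as large.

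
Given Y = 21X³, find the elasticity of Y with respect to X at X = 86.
Elasticity = 3

Elasticity = (dY/dX) · (X/Y)

dY/dX = 63·X²
At X = 86: dY/dX = 465948, Y = 13357176

Elasticity = 465948 · (86 / 13357176) = 3

Interpretation: for a small percentage change in X, the percentage change in Y is approximately 3.00 times as large.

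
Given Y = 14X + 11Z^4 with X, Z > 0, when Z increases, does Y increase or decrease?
Y increases

Taking the partial derivative:
∂Y/∂Z = 44Z^3

∂Y/∂Z = 44Z^3 > 0 (assuming positive values)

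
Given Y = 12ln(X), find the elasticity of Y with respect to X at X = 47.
Elasticity = 1/ln(47) ≈ 0.2597

Elasticity = (dY/dX) · (X/Y)

dY/dX = 12/X
At X = 47: dY/dX = 12/47, Y = 12·ln(47)

Elasticity = (12/47) · (47 / (12·ln(47))) = 1/ln(47) ≈ 0.2597

Interpretation: for a small percentage change in X, the percentage change in Y is approximately 0.26 times as large.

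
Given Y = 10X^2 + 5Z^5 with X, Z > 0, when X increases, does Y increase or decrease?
Y increases

Taking the partial derivative:
∂Y/∂X = 20X

∂Y/∂X = 20X > 0 (assuming positive values)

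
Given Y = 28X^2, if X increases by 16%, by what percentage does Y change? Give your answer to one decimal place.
34.6%

For Y = 28X^2:
If X → X(1 + 0.16)
Then Y → Y · (1 + 0.16)^2
     = Y · 1.3456

Percentage change = ((1 + 0.16)^2 − 1) × 100% ≈ 34.6%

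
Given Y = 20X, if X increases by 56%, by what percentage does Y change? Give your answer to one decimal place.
56.0%

For Y = 20X:
If X → X(1 + 0.56)
Then Y → Y · (1 + 0.56)^1
     = Y · 1.5600

Percentage change = ((1 + 0.56)^1 − 1) × 100% = 56.0%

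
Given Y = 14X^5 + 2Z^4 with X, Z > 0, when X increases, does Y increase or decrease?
Y increases

Taking the partial derivative:
∂Y/∂X = 70X^4

∂Y/∂X = 70X^4 > 0 (assuming positive values)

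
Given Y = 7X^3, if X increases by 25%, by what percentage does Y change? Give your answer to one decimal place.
95.3%

For Y = 7X^3:
If X → X(1 + 0.25)
Then Y → Y · (1 + 0.25)^3
     ≈ Y · 1.9531

Percentage change = ((1 + 0.25)^3 − 1) × 100% ≈ 95.3%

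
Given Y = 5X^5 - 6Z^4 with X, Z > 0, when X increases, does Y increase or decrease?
Y increases

Taking the partial derivative:
∂Y/∂X = 25X^4

∂Y/∂X = 25X^4 > 0 (assuming positive values)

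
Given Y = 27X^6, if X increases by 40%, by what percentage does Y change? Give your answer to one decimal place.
653.0%

For Y = 27X^6:
If X → X(1 + 0.4)
Then Y → Y · (1 + 0.4)^6
     ≈ Y · 7.5295

Percentage change = ((1 + 0.4)^6 − 1) × 100% ≈ 653.0%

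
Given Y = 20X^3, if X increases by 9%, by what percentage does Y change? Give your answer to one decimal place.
29.5%

For Y = 20X^3:
If X → X(1 + 0.09)
Then Y → Y · (1 + 0.09)^3
     ≈ Y · 1.2950

Percentage change = ((1 + 0.09)^3 − 1) × 100% ≈ 29.5%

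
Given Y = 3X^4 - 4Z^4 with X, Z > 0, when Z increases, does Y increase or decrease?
Y decreases

Taking the partial derivative:
∂Y/∂Z = -16Z^3

∂Y/∂Z = -16Z^3 < 0 (assuming positive values)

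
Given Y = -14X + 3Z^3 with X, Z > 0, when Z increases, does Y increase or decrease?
Y increases

Taking the partial derivative:
∂Y/∂Z = 9Z^2

∂Y/∂Z = 9Z^2 > 0 (assuming positive values)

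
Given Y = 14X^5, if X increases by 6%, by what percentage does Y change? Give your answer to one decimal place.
33.8%

For Y = 14X^5:
If X → X(1 + 0.06)
Then Y → Y · (1 + 0.06)^5
     ≈ Y · 1.3382

Percentage change = ((1 + 0.06)^5 − 1) × 100% ≈ 33.8%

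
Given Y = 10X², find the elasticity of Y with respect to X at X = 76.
Elasticity = 2

Elasticity = (dY/dX) · (X/Y)

dY/dX = 20·X
At X = 76: dY/dX = 1520, Y = 57760

Elasticity = 1520 · (76 / 57760) = 2

Interpretation: for a small percentage change in X, the percentage change in Y is approximately 2.00 times as large.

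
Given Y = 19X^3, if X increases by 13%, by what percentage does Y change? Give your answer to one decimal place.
44.3%

For Y = 19X^3:
If X → X(1 + 0.13)
Then Y → Y · (1 + 0.13)^3
     ≈ Y · 1.4429

Percentage change = ((1 + 0.13)^3 − 1) × 100% ≈ 44.3%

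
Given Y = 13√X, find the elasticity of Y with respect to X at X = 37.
Elasticity = 1/2

Elasticity = (dY/dX) · (X/Y)

dY/dX = 13/(2·√X)
At X = 37: dY/dX = 13·√37/74, Y = 13·√37

Elasticity = (13·√37/74) · (37 / (13·√37)) = 1/2

Interpretation: for a small percentage change in X, the percentage change in Y is approximately 0.50 times as large.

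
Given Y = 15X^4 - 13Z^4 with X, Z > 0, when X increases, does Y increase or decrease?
Y increases

Taking the partial derivative:
∂Y/∂X = 60X^3

∂Y/∂X = 60X^3 > 0 (assuming positive values)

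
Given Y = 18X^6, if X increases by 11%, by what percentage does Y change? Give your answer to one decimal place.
87.0%

For Y = 18X^6:
If X → X(1 + 0.11)
Then Y → Y · (1 + 0.11)^6
     ≈ Y · 1.8704

Percentage change = ((1 + 0.11)^6 − 1) × 100% ≈ 87.0%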